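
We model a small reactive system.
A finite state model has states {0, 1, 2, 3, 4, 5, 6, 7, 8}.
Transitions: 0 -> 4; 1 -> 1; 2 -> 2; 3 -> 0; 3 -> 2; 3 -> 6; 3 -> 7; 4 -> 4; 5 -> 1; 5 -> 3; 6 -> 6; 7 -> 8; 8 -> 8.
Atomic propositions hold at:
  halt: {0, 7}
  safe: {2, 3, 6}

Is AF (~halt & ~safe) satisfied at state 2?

Sat(~halt) = {1, 2, 3, 4, 5, 6, 8}
Sat(~safe) = {0, 1, 4, 5, 7, 8}
Sat(~halt & ~safe) = {1, 4, 5, 8}
AF (~halt & ~safe): least fixpoint, start Z0 = {1, 4, 5, 8}, add states with every successor in Z. Z1 = {0, 1, 4, 5, 7, 8}; fixed.
Sat(AF (~halt & ~safe)) = {0, 1, 4, 5, 7, 8}
2 ∉ Sat(AF (~halt & ~safe)) = {0, 1, 4, 5, 7, 8}, so the formula does not hold at 2.

No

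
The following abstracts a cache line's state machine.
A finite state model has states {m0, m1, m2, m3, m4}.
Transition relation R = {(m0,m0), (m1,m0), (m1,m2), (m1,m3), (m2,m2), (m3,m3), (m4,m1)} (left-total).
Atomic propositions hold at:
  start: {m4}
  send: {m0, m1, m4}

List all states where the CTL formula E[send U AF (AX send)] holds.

{m0, m1, m4}

Sat(AX send) = {s : every successor in {m0, m1, m4}} = {m0, m4}
AF (AX send): least fixpoint, start Z0 = {m0, m4}, add states with every successor in Z. Already a fixed point.
Sat(AF (AX send)) = {m0, m4}
E[send U AF (AX send)]: least fixpoint, start Z0 = Sat(AF (AX send)) = {m0, m4}, add states in Sat(send) with some successor in Z. Z1 = {m0, m1, m4}; fixed.
Sat(E[send U AF (AX send)]) = {m0, m1, m4}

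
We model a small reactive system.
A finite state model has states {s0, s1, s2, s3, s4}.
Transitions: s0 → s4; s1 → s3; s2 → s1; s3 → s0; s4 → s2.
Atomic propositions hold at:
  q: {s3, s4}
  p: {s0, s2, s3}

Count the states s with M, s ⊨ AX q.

Sat(AX q) = {s : every successor in {s3, s4}} = {s0, s1}
|Sat(AX q)| = |{s0, s1}| = 2.

2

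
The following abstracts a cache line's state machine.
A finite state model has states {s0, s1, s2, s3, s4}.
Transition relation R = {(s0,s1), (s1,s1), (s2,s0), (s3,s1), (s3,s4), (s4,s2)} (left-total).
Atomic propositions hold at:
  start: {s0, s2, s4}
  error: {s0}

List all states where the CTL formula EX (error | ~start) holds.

Sat(~start) = {s1, s3}
Sat(error | ~start) = {s0, s1, s3}
Sat(EX (error | ~start)) = {s : some successor in {s0, s1, s3}} = {s0, s1, s2, s3}

{s0, s1, s2, s3}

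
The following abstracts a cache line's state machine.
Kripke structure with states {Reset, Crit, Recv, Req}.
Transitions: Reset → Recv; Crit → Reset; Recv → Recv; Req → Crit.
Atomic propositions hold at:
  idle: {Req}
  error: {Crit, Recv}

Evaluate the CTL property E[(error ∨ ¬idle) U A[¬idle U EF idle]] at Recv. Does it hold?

Sat(¬idle) = {Reset, Crit, Recv}
Sat(error ∨ ¬idle) = {Reset, Crit, Recv}
EF idle: least fixpoint, start Z0 = {Req}, add states with some successor in Z. Already a fixed point.
Sat(EF idle) = {Req}
A[¬idle U EF idle]: least fixpoint, start Z0 = Sat(EF idle) = {Req}, add states in Sat(¬idle) with every successor in Z. Already a fixed point.
Sat(A[¬idle U EF idle]) = {Req}
E[(error ∨ ¬idle) U A[¬idle U EF idle]]: least fixpoint, start Z0 = Sat(A[¬idle U EF idle]) = {Req}, add states in Sat(error ∨ ¬idle) with some successor in Z. Already a fixed point.
Sat(E[(error ∨ ¬idle) U A[¬idle U EF idle]]) = {Req}
Recv ∉ Sat(E[(error ∨ ¬idle) U A[¬idle U EF idle]]) = {Req}, so the formula does not hold at Recv.

No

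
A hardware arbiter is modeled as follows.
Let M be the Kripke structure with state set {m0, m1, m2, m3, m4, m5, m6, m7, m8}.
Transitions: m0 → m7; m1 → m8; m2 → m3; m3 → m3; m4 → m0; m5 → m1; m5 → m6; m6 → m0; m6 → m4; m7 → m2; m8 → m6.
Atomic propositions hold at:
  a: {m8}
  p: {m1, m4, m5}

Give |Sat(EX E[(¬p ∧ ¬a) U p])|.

Sat(¬p) = {m0, m2, m3, m6, m7, m8}
Sat(¬a) = {m0, m1, m2, m3, m4, m5, m6, m7}
Sat(¬p ∧ ¬a) = {m0, m2, m3, m6, m7}
E[(¬p ∧ ¬a) U p]: least fixpoint, start Z0 = Sat(p) = {m1, m4, m5}, add states in Sat(¬p ∧ ¬a) with some successor in Z. Z1 = {m1, m4, m5, m6}; fixed.
Sat(E[(¬p ∧ ¬a) U p]) = {m1, m4, m5, m6}
Sat(EX E[(¬p ∧ ¬a) U p]) = {s : some successor in {m1, m4, m5, m6}} = {m5, m6, m8}
|Sat(EX E[(¬p ∧ ¬a) U p])| = |{m5, m6, m8}| = 3.

3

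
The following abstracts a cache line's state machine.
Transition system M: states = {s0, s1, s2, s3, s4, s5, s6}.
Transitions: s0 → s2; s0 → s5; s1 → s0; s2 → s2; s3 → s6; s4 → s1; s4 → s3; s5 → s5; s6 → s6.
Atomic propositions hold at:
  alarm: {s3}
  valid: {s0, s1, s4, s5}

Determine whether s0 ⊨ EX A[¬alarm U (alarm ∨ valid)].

Yes

Sat(¬alarm) = {s0, s1, s2, s4, s5, s6}
Sat(alarm ∨ valid) = {s0, s1, s3, s4, s5}
A[¬alarm U (alarm ∨ valid)]: least fixpoint, start Z0 = Sat((alarm ∨ valid)) = {s0, s1, s3, s4, s5}, add states in Sat(¬alarm) with every successor in Z. Already a fixed point.
Sat(A[¬alarm U (alarm ∨ valid)]) = {s0, s1, s3, s4, s5}
Sat(EX A[¬alarm U (alarm ∨ valid)]) = {s : some successor in {s0, s1, s3, s4, s5}} = {s0, s1, s4, s5}
s0 ∈ Sat(EX A[¬alarm U (alarm ∨ valid)]) = {s0, s1, s4, s5}, so the formula holds at s0.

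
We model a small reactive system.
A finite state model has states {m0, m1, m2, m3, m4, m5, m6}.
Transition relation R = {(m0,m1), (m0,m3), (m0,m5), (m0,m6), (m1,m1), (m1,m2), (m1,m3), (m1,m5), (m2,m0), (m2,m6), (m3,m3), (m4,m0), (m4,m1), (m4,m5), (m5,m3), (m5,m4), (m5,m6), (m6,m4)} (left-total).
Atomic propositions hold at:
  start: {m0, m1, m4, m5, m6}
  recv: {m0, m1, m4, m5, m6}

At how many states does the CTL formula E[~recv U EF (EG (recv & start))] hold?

6

Sat(~recv) = {m2, m3}
Sat(recv & start) = {m0, m1, m4, m5, m6}
EG (recv & start): greatest fixpoint, start Z0 = {m0, m1, m4, m5, m6}, keep only states in Sat with some successor in Z. Already a fixed point.
Sat(EG (recv & start)) = {m0, m1, m4, m5, m6}
EF (EG (recv & start)): least fixpoint, start Z0 = {m0, m1, m4, m5, m6}, add states with some successor in Z. Z1 = {m0, m1, m2, m4, m5, m6}; fixed.
Sat(EF (EG (recv & start))) = {m0, m1, m2, m4, m5, m6}
E[~recv U EF (EG (recv & start))]: least fixpoint, start Z0 = Sat(EF (EG (recv & start))) = {m0, m1, m2, m4, m5, m6}, add states in Sat(~recv) with some successor in Z. Already a fixed point.
Sat(E[~recv U EF (EG (recv & start))]) = {m0, m1, m2, m4, m5, m6}
|Sat(E[~recv U EF (EG (recv & start))])| = |{m0, m1, m2, m4, m5, m6}| = 6.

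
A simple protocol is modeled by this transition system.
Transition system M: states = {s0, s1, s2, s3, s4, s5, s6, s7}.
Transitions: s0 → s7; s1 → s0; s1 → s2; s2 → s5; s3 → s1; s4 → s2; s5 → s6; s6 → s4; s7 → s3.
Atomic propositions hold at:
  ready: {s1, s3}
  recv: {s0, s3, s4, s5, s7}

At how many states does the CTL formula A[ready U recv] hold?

A[ready U recv]: least fixpoint, start Z0 = Sat(recv) = {s0, s3, s4, s5, s7}, add states in Sat(ready) with every successor in Z. Already a fixed point.
Sat(A[ready U recv]) = {s0, s3, s4, s5, s7}
|Sat(A[ready U recv])| = |{s0, s3, s4, s5, s7}| = 5.

5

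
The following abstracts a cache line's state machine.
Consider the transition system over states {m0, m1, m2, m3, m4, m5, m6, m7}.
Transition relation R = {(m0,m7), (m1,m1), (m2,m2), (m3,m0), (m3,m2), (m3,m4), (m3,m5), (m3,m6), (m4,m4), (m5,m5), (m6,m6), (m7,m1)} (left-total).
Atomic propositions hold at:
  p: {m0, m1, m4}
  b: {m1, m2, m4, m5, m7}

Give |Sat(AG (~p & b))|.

Sat(~p) = {m2, m3, m5, m6, m7}
Sat(~p & b) = {m2, m5, m7}
AG (~p & b): greatest fixpoint, start Z0 = {m2, m5, m7}, keep only states in Sat with every successor in Z. Z1 = {m2, m5}; fixed.
Sat(AG (~p & b)) = {m2, m5}
|Sat(AG (~p & b))| = |{m2, m5}| = 2.

2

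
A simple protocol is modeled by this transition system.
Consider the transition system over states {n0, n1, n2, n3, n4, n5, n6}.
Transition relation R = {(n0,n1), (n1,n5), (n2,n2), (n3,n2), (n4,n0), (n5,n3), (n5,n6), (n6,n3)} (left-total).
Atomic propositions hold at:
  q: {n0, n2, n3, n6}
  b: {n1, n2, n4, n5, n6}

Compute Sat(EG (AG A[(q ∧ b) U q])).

Sat(q ∧ b) = {n2, n6}
A[(q ∧ b) U q]: least fixpoint, start Z0 = Sat(q) = {n0, n2, n3, n6}, add states in Sat(q ∧ b) with every successor in Z. Already a fixed point.
Sat(A[(q ∧ b) U q]) = {n0, n2, n3, n6}
AG A[(q ∧ b) U q]: greatest fixpoint, start Z0 = {n0, n2, n3, n6}, keep only states in Sat with every successor in Z. Z1 = {n2, n3, n6}; fixed.
Sat(AG A[(q ∧ b) U q]) = {n2, n3, n6}
EG (AG A[(q ∧ b) U q]): greatest fixpoint, start Z0 = {n2, n3, n6}, keep only states in Sat with some successor in Z. Already a fixed point.
Sat(EG (AG A[(q ∧ b) U q])) = {n2, n3, n6}

{n2, n3, n6}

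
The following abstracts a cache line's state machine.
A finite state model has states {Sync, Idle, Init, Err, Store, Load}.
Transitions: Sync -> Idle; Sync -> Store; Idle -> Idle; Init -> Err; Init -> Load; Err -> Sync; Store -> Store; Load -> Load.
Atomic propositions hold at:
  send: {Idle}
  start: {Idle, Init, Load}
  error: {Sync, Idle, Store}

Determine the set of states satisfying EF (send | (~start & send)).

Sat(~start) = {Sync, Err, Store}
Sat(~start & send) = ∅
Sat(send | (~start & send)) = {Idle}
EF (send | (~start & send)): least fixpoint, start Z0 = {Idle}, add states with some successor in Z. Z1 = {Sync, Idle}; Z2 = {Sync, Idle, Err}; Z3 = {Sync, Idle, Init, Err}; fixed.
Sat(EF (send | (~start & send))) = {Sync, Idle, Init, Err}

{Sync, Idle, Init, Err}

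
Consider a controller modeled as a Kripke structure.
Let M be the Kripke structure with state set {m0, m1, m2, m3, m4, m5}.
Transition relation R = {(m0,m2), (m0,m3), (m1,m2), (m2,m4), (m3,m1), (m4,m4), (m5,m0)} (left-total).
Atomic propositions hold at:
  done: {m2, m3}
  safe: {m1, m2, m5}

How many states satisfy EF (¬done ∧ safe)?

Sat(¬done) = {m0, m1, m4, m5}
Sat(¬done ∧ safe) = {m1, m5}
EF (¬done ∧ safe): least fixpoint, start Z0 = {m1, m5}, add states with some successor in Z. Z1 = {m1, m3, m5}; Z2 = {m0, m1, m3, m5}; fixed.
Sat(EF (¬done ∧ safe)) = {m0, m1, m3, m5}
|Sat(EF (¬done ∧ safe))| = |{m0, m1, m3, m5}| = 4.

4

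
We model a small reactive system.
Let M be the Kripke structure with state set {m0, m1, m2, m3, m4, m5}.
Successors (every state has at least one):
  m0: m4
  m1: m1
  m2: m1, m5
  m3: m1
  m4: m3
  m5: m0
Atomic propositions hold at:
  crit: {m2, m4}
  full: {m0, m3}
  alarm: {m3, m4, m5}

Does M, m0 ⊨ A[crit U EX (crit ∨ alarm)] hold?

Yes

Sat(crit ∨ alarm) = {m2, m3, m4, m5}
Sat(EX (crit ∨ alarm)) = {s : some successor in {m2, m3, m4, m5}} = {m0, m2, m4}
A[crit U EX (crit ∨ alarm)]: least fixpoint, start Z0 = Sat(EX (crit ∨ alarm)) = {m0, m2, m4}, add states in Sat(crit) with every successor in Z. Already a fixed point.
Sat(A[crit U EX (crit ∨ alarm)]) = {m0, m2, m4}
m0 ∈ Sat(A[crit U EX (crit ∨ alarm)]) = {m0, m2, m4}, so the formula holds at m0.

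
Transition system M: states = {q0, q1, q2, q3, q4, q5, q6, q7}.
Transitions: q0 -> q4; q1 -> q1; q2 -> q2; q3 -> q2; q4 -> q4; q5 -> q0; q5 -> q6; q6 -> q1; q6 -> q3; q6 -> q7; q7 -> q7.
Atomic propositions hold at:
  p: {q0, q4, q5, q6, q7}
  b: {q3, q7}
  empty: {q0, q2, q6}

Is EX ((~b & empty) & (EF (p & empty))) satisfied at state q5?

Sat(~b) = {q0, q1, q2, q4, q5, q6}
Sat(~b & empty) = {q0, q2, q6}
Sat(p & empty) = {q0, q6}
EF (p & empty): least fixpoint, start Z0 = {q0, q6}, add states with some successor in Z. Z1 = {q0, q5, q6}; fixed.
Sat(EF (p & empty)) = {q0, q5, q6}
Sat((~b & empty) & (EF (p & empty))) = {q0, q6}
Sat(EX ((~b & empty) & (EF (p & empty)))) = {s : some successor in {q0, q6}} = {q5}
q5 ∈ Sat(EX ((~b & empty) & (EF (p & empty)))) = {q5}, so the formula holds at q5.

Yes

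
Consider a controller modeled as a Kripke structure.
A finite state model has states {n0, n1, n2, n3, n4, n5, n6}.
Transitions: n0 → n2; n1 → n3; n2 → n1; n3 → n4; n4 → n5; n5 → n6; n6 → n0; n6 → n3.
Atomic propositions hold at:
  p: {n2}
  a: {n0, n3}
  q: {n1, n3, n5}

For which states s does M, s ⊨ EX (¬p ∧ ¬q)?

{n3, n5, n6}

Sat(¬p) = {n0, n1, n3, n4, n5, n6}
Sat(¬q) = {n0, n2, n4, n6}
Sat(¬p ∧ ¬q) = {n0, n4, n6}
Sat(EX (¬p ∧ ¬q)) = {s : some successor in {n0, n4, n6}} = {n3, n5, n6}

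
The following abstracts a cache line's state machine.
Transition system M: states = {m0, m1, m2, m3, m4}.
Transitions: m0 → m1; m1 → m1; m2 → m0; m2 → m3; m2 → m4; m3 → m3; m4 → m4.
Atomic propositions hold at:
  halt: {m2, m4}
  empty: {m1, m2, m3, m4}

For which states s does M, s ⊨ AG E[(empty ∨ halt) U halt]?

Sat(empty ∨ halt) = {m1, m2, m3, m4}
E[(empty ∨ halt) U halt]: least fixpoint, start Z0 = Sat(halt) = {m2, m4}, add states in Sat(empty ∨ halt) with some successor in Z. Already a fixed point.
Sat(E[(empty ∨ halt) U halt]) = {m2, m4}
AG E[(empty ∨ halt) U halt]: greatest fixpoint, start Z0 = {m2, m4}, keep only states in Sat with every successor in Z. Z1 = {m4}; fixed.
Sat(AG E[(empty ∨ halt) U halt]) = {m4}

{m4}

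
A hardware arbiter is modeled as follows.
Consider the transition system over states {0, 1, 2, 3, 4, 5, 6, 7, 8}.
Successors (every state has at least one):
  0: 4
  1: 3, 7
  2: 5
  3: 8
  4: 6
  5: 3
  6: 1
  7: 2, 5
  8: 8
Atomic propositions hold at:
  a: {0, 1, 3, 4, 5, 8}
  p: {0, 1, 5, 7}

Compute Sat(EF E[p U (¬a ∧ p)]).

Sat(¬a) = {2, 6, 7}
Sat(¬a ∧ p) = {7}
E[p U (¬a ∧ p)]: least fixpoint, start Z0 = Sat((¬a ∧ p)) = {7}, add states in Sat(p) with some successor in Z. Z1 = {1, 7}; fixed.
Sat(E[p U (¬a ∧ p)]) = {1, 7}
EF E[p U (¬a ∧ p)]: least fixpoint, start Z0 = {1, 7}, add states with some successor in Z. Z1 = {1, 6, 7}; Z2 = {1, 4, 6, 7}; Z3 = {0, 1, 4, 6, 7}; fixed.
Sat(EF E[p U (¬a ∧ p)]) = {0, 1, 4, 6, 7}

{0, 1, 4, 6, 7}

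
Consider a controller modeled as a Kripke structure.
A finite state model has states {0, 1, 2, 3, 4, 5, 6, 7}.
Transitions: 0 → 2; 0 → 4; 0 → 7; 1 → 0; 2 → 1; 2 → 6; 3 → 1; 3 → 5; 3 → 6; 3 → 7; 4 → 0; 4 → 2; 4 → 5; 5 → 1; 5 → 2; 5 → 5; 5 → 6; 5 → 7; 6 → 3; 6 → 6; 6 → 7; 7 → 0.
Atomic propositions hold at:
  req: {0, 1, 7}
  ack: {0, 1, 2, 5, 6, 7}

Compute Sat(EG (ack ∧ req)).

{0, 1, 7}

Sat(ack ∧ req) = {0, 1, 7}
EG (ack ∧ req): greatest fixpoint, start Z0 = {0, 1, 7}, keep only states in Sat with some successor in Z. Already a fixed point.
Sat(EG (ack ∧ req)) = {0, 1, 7}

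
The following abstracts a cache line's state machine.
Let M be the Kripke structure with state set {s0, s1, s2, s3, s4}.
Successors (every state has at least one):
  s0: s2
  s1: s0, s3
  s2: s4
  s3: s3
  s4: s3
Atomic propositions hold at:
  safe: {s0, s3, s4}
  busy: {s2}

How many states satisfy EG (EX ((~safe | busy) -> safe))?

4

Sat(~safe) = {s1, s2}
Sat(~safe | busy) = {s1, s2}
Sat((~safe | busy) -> safe) = {s0, s3, s4}
Sat(EX ((~safe | busy) -> safe)) = {s : some successor in {s0, s3, s4}} = {s1, s2, s3, s4}
EG (EX ((~safe | busy) -> safe)): greatest fixpoint, start Z0 = {s1, s2, s3, s4}, keep only states in Sat with some successor in Z. Already a fixed point.
Sat(EG (EX ((~safe | busy) -> safe))) = {s1, s2, s3, s4}
|Sat(EG (EX ((~safe | busy) -> safe)))| = |{s1, s2, s3, s4}| = 4.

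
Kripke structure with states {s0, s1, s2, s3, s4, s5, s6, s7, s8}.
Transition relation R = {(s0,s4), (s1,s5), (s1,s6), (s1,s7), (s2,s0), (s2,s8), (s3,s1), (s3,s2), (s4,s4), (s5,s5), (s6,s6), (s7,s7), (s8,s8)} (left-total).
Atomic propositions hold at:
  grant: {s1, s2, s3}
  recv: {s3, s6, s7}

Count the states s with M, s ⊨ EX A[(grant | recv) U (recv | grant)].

4

Sat(grant | recv) = {s1, s2, s3, s6, s7}
Sat(recv | grant) = {s1, s2, s3, s6, s7}
A[(grant | recv) U (recv | grant)]: least fixpoint, start Z0 = Sat((recv | grant)) = {s1, s2, s3, s6, s7}, add states in Sat(grant | recv) with every successor in Z. Already a fixed point.
Sat(A[(grant | recv) U (recv | grant)]) = {s1, s2, s3, s6, s7}
Sat(EX A[(grant | recv) U (recv | grant)]) = {s : some successor in {s1, s2, s3, s6, s7}} = {s1, s3, s6, s7}
|Sat(EX A[(grant | recv) U (recv | grant)])| = |{s1, s3, s6, s7}| = 4.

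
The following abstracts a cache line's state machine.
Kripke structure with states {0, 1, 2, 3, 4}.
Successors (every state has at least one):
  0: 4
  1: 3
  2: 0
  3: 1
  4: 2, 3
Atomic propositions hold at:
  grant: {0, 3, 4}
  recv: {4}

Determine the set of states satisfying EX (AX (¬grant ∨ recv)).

Sat(¬grant) = {1, 2}
Sat(¬grant ∨ recv) = {1, 2, 4}
Sat(AX (¬grant ∨ recv)) = {s : every successor in {1, 2, 4}} = {0, 3}
Sat(EX (AX (¬grant ∨ recv))) = {s : some successor in {0, 3}} = {1, 2, 4}

{1, 2, 4}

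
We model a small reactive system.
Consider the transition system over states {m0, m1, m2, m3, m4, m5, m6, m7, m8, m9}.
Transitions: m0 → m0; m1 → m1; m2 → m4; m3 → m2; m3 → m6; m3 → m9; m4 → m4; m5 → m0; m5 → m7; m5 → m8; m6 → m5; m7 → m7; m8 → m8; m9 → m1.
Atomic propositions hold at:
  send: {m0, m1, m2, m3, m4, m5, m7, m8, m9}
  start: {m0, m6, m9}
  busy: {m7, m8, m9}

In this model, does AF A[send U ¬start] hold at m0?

No

Sat(¬start) = {m1, m2, m3, m4, m5, m7, m8}
A[send U ¬start]: least fixpoint, start Z0 = Sat(¬start) = {m1, m2, m3, m4, m5, m7, m8}, add states in Sat(send) with every successor in Z. Z1 = {m1, m2, m3, m4, m5, m7, m8, m9}; fixed.
Sat(A[send U ¬start]) = {m1, m2, m3, m4, m5, m7, m8, m9}
AF A[send U ¬start]: least fixpoint, start Z0 = {m1, m2, m3, m4, m5, m7, m8, m9}, add states with every successor in Z. Z1 = {m1, m2, m3, m4, m5, m6, m7, m8, m9}; fixed.
Sat(AF A[send U ¬start]) = {m1, m2, m3, m4, m5, m6, m7, m8, m9}
m0 ∉ Sat(AF A[send U ¬start]) = {m1, m2, m3, m4, m5, m6, m7, m8, m9}, so the formula does not hold at m0.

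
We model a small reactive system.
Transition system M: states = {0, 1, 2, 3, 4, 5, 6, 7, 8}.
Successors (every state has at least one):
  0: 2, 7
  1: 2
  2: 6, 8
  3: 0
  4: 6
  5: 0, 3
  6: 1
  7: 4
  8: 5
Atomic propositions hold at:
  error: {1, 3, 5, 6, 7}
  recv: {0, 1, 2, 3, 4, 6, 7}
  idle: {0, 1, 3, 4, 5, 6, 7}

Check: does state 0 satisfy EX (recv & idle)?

Yes

Sat(recv & idle) = {0, 1, 3, 4, 6, 7}
Sat(EX (recv & idle)) = {s : some successor in {0, 1, 3, 4, 6, 7}} = {0, 2, 3, 4, 5, 6, 7}
0 ∈ Sat(EX (recv & idle)) = {0, 2, 3, 4, 5, 6, 7}, so the formula holds at 0.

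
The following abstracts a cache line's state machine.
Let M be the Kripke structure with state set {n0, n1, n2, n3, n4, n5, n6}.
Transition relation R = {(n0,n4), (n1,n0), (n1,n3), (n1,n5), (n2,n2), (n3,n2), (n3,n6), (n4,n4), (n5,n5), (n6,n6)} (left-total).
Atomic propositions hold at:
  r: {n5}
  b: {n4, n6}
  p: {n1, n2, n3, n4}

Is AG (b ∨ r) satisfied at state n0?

No

Sat(b ∨ r) = {n4, n5, n6}
AG (b ∨ r): greatest fixpoint, start Z0 = {n4, n5, n6}, keep only states in Sat with every successor in Z. Already a fixed point.
Sat(AG (b ∨ r)) = {n4, n5, n6}
n0 ∉ Sat(AG (b ∨ r)) = {n4, n5, n6}, so the formula does not hold at n0.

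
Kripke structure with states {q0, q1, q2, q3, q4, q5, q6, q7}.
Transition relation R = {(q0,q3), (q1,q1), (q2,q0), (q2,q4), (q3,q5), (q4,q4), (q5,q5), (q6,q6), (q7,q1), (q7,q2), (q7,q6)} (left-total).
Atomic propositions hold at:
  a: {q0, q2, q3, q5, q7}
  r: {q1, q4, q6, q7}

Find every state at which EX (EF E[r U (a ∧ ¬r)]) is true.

Sat(¬r) = {q0, q2, q3, q5}
Sat(a ∧ ¬r) = {q0, q2, q3, q5}
E[r U (a ∧ ¬r)]: least fixpoint, start Z0 = Sat((a ∧ ¬r)) = {q0, q2, q3, q5}, add states in Sat(r) with some successor in Z. Z1 = {q0, q2, q3, q5, q7}; fixed.
Sat(E[r U (a ∧ ¬r)]) = {q0, q2, q3, q5, q7}
EF E[r U (a ∧ ¬r)]: least fixpoint, start Z0 = {q0, q2, q3, q5, q7}, add states with some successor in Z. Already a fixed point.
Sat(EF E[r U (a ∧ ¬r)]) = {q0, q2, q3, q5, q7}
Sat(EX (EF E[r U (a ∧ ¬r)])) = {s : some successor in {q0, q2, q3, q5, q7}} = {q0, q2, q3, q5, q7}

{q0, q2, q3, q5, q7}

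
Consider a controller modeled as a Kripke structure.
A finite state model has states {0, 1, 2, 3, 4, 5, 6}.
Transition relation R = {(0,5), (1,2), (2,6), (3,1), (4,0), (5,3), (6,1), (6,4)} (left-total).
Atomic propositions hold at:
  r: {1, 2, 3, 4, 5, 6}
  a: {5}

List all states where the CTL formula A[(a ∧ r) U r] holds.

{1, 2, 3, 4, 5, 6}

Sat(a ∧ r) = {5}
A[(a ∧ r) U r]: least fixpoint, start Z0 = Sat(r) = {1, 2, 3, 4, 5, 6}, add states in Sat(a ∧ r) with every successor in Z. Already a fixed point.
Sat(A[(a ∧ r) U r]) = {1, 2, 3, 4, 5, 6}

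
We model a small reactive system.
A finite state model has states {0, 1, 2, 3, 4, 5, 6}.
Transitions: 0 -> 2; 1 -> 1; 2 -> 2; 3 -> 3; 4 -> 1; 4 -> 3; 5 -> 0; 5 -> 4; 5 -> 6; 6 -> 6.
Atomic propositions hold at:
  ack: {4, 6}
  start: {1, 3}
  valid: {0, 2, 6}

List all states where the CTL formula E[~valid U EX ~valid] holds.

{1, 3, 4, 5}

Sat(~valid) = {1, 3, 4, 5}
Sat(EX ~valid) = {s : some successor in {1, 3, 4, 5}} = {1, 3, 4, 5}
E[~valid U EX ~valid]: least fixpoint, start Z0 = Sat(EX ~valid) = {1, 3, 4, 5}, add states in Sat(~valid) with some successor in Z. Already a fixed point.
Sat(E[~valid U EX ~valid]) = {1, 3, 4, 5}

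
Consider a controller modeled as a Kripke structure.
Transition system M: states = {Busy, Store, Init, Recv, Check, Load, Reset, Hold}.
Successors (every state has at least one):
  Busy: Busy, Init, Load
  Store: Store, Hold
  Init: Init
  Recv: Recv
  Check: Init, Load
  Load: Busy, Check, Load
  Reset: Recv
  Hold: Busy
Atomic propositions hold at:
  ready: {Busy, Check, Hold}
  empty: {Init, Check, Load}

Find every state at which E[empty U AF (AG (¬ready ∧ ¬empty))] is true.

Sat(¬ready) = {Store, Init, Recv, Load, Reset}
Sat(¬empty) = {Busy, Store, Recv, Reset, Hold}
Sat(¬ready ∧ ¬empty) = {Store, Recv, Reset}
AG (¬ready ∧ ¬empty): greatest fixpoint, start Z0 = {Store, Recv, Reset}, keep only states in Sat with every successor in Z. Z1 = {Recv, Reset}; fixed.
Sat(AG (¬ready ∧ ¬empty)) = {Recv, Reset}
AF (AG (¬ready ∧ ¬empty)): least fixpoint, start Z0 = {Recv, Reset}, add states with every successor in Z. Already a fixed point.
Sat(AF (AG (¬ready ∧ ¬empty))) = {Recv, Reset}
E[empty U AF (AG (¬ready ∧ ¬empty))]: least fixpoint, start Z0 = Sat(AF (AG (¬ready ∧ ¬empty))) = {Recv, Reset}, add states in Sat(empty) with some successor in Z. Already a fixed point.
Sat(E[empty U AF (AG (¬ready ∧ ¬empty))]) = {Recv, Reset}

{Recv, Reset}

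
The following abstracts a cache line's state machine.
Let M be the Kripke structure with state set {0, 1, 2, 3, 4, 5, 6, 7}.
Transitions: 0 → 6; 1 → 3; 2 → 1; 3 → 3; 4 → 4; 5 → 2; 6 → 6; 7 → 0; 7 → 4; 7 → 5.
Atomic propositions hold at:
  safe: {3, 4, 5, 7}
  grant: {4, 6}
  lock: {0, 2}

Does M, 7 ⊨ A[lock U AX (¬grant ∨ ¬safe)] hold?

No

Sat(¬grant) = {0, 1, 2, 3, 5, 7}
Sat(¬safe) = {0, 1, 2, 6}
Sat(¬grant ∨ ¬safe) = {0, 1, 2, 3, 5, 6, 7}
Sat(AX (¬grant ∨ ¬safe)) = {s : every successor in {0, 1, 2, 3, 5, 6, 7}} = {0, 1, 2, 3, 5, 6}
A[lock U AX (¬grant ∨ ¬safe)]: least fixpoint, start Z0 = Sat(AX (¬grant ∨ ¬safe)) = {0, 1, 2, 3, 5, 6}, add states in Sat(lock) with every successor in Z. Already a fixed point.
Sat(A[lock U AX (¬grant ∨ ¬safe)]) = {0, 1, 2, 3, 5, 6}
7 ∉ Sat(A[lock U AX (¬grant ∨ ¬safe)]) = {0, 1, 2, 3, 5, 6}, so the formula does not hold at 7.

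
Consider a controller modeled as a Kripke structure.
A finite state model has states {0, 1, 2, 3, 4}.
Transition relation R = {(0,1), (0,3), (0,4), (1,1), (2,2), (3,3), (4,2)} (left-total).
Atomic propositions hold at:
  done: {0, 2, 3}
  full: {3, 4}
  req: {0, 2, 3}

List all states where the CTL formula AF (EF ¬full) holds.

{0, 1, 2, 4}

Sat(¬full) = {0, 1, 2}
EF ¬full: least fixpoint, start Z0 = {0, 1, 2}, add states with some successor in Z. Z1 = {0, 1, 2, 4}; fixed.
Sat(EF ¬full) = {0, 1, 2, 4}
AF (EF ¬full): least fixpoint, start Z0 = {0, 1, 2, 4}, add states with every successor in Z. Already a fixed point.
Sat(AF (EF ¬full)) = {0, 1, 2, 4}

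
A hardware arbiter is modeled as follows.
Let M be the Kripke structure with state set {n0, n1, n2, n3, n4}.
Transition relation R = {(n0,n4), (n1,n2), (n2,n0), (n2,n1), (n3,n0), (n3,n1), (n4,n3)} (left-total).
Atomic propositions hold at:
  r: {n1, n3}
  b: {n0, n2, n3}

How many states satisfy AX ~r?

2

Sat(~r) = {n0, n2, n4}
Sat(AX ~r) = {s : every successor in {n0, n2, n4}} = {n0, n1}
|Sat(AX ~r)| = |{n0, n1}| = 2.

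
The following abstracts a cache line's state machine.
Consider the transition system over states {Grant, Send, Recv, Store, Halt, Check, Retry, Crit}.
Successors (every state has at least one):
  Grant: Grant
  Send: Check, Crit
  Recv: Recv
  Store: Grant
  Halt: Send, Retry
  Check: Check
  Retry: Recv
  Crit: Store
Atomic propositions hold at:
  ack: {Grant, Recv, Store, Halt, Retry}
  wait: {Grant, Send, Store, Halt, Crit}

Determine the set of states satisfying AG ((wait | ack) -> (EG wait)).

Sat(wait | ack) = {Grant, Send, Recv, Store, Halt, Retry, Crit}
EG wait: greatest fixpoint, start Z0 = {Grant, Send, Store, Halt, Crit}, keep only states in Sat with some successor in Z. Already a fixed point.
Sat(EG wait) = {Grant, Send, Store, Halt, Crit}
Sat((wait | ack) -> (EG wait)) = {Grant, Send, Store, Halt, Check, Crit}
AG ((wait | ack) -> (EG wait)): greatest fixpoint, start Z0 = {Grant, Send, Store, Halt, Check, Crit}, keep only states in Sat with every successor in Z. Z1 = {Grant, Send, Store, Check, Crit}; fixed.
Sat(AG ((wait | ack) -> (EG wait))) = {Grant, Send, Store, Check, Crit}

{Grant, Send, Store, Check, Crit}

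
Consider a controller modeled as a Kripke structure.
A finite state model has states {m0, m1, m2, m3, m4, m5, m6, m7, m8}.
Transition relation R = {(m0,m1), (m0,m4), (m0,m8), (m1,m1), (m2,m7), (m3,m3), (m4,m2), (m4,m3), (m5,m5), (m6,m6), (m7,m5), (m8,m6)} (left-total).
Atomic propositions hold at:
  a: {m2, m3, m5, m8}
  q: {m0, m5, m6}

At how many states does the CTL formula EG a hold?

2

EG a: greatest fixpoint, start Z0 = {m2, m3, m5, m8}, keep only states in Sat with some successor in Z. Z1 = {m3, m5}; fixed.
Sat(EG a) = {m3, m5}
|Sat(EG a)| = |{m3, m5}| = 2.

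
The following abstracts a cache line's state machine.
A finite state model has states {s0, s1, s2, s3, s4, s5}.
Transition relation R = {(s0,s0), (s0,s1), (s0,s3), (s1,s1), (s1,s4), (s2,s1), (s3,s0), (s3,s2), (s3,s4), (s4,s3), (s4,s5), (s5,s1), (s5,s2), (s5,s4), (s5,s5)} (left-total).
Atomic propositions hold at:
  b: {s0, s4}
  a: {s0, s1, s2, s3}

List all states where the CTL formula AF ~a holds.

Sat(~a) = {s4, s5}
AF ~a: least fixpoint, start Z0 = {s4, s5}, add states with every successor in Z. Already a fixed point.
Sat(AF ~a) = {s4, s5}

{s4, s5}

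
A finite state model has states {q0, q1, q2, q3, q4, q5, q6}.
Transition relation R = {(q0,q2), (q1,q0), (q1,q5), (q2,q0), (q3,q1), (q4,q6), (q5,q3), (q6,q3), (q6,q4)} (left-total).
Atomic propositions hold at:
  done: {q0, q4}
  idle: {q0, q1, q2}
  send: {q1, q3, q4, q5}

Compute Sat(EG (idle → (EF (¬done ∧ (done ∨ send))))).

{q1, q3, q4, q5, q6}

Sat(¬done) = {q1, q2, q3, q5, q6}
Sat(done ∨ send) = {q0, q1, q3, q4, q5}
Sat(¬done ∧ (done ∨ send)) = {q1, q3, q5}
EF (¬done ∧ (done ∨ send)): least fixpoint, start Z0 = {q1, q3, q5}, add states with some successor in Z. Z1 = {q1, q3, q5, q6}; Z2 = {q1, q3, q4, q5, q6}; fixed.
Sat(EF (¬done ∧ (done ∨ send))) = {q1, q3, q4, q5, q6}
Sat(idle → (EF (¬done ∧ (done ∨ send)))) = {q1, q3, q4, q5, q6}
EG (idle → (EF (¬done ∧ (done ∨ send)))): greatest fixpoint, start Z0 = {q1, q3, q4, q5, q6}, keep only states in Sat with some successor in Z. Already a fixed point.
Sat(EG (idle → (EF (¬done ∧ (done ∨ send))))) = {q1, q3, q4, q5, q6}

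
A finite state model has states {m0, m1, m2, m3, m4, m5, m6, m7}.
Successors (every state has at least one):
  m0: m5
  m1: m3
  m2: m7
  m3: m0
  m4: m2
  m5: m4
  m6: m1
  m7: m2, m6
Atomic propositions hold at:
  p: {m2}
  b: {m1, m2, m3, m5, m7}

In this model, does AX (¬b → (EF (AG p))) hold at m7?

No

Sat(¬b) = {m0, m4, m6}
AG p: greatest fixpoint, start Z0 = {m2}, keep only states in Sat with every successor in Z. Z1 = ∅; fixed.
Sat(AG p) = ∅
EF (AG p): least fixpoint, start Z0 = ∅, add states with some successor in Z. Already a fixed point.
Sat(EF (AG p)) = ∅
Sat(¬b → (EF (AG p))) = {m1, m2, m3, m5, m7}
Sat(AX (¬b → (EF (AG p)))) = {s : every successor in {m1, m2, m3, m5, m7}} = {m0, m1, m2, m4, m6}
m7 ∉ Sat(AX (¬b → (EF (AG p)))) = {m0, m1, m2, m4, m6}, so the formula does not hold at m7.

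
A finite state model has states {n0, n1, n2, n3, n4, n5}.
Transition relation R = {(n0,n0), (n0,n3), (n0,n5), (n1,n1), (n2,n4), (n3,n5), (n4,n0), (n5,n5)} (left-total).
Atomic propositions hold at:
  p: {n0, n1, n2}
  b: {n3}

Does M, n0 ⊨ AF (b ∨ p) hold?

Yes

Sat(b ∨ p) = {n0, n1, n2, n3}
AF (b ∨ p): least fixpoint, start Z0 = {n0, n1, n2, n3}, add states with every successor in Z. Z1 = {n0, n1, n2, n3, n4}; fixed.
Sat(AF (b ∨ p)) = {n0, n1, n2, n3, n4}
n0 ∈ Sat(AF (b ∨ p)) = {n0, n1, n2, n3, n4}, so the formula holds at n0.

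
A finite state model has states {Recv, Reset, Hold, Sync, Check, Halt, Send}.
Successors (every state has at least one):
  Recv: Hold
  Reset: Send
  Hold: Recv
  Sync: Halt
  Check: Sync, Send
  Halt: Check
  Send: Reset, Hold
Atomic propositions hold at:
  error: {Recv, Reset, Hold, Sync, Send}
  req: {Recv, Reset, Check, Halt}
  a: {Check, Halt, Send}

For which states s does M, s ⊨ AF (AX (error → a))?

Sat(error → a) = {Check, Halt, Send}
Sat(AX (error → a)) = {s : every successor in {Check, Halt, Send}} = {Reset, Sync, Halt}
AF (AX (error → a)): least fixpoint, start Z0 = {Reset, Sync, Halt}, add states with every successor in Z. Already a fixed point.
Sat(AF (AX (error → a))) = {Reset, Sync, Halt}

{Reset, Sync, Halt}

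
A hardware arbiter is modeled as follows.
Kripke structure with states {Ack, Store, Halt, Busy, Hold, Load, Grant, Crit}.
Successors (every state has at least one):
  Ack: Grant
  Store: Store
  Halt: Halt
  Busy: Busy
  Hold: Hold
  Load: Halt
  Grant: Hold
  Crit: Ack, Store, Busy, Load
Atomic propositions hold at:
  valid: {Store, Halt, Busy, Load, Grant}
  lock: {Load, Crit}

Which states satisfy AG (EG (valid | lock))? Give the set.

{Store, Halt, Busy, Load}

Sat(valid | lock) = {Store, Halt, Busy, Load, Grant, Crit}
EG (valid | lock): greatest fixpoint, start Z0 = {Store, Halt, Busy, Load, Grant, Crit}, keep only states in Sat with some successor in Z. Z1 = {Store, Halt, Busy, Load, Crit}; fixed.
Sat(EG (valid | lock)) = {Store, Halt, Busy, Load, Crit}
AG (EG (valid | lock)): greatest fixpoint, start Z0 = {Store, Halt, Busy, Load, Crit}, keep only states in Sat with every successor in Z. Z1 = {Store, Halt, Busy, Load}; fixed.
Sat(AG (EG (valid | lock))) = {Store, Halt, Busy, Load}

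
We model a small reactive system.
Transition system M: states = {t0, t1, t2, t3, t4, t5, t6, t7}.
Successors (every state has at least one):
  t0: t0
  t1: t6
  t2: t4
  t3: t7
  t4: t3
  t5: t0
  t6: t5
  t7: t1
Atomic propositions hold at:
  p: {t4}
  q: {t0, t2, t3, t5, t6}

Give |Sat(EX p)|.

1

Sat(EX p) = {s : some successor in {t4}} = {t2}
|Sat(EX p)| = |{t2}| = 1.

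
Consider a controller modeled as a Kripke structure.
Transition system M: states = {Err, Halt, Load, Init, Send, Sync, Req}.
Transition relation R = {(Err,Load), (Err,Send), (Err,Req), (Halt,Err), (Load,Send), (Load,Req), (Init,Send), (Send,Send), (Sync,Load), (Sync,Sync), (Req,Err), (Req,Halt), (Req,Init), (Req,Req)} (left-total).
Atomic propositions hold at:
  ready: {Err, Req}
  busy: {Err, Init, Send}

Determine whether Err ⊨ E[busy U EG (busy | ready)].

Yes

Sat(busy | ready) = {Err, Init, Send, Req}
EG (busy | ready): greatest fixpoint, start Z0 = {Err, Init, Send, Req}, keep only states in Sat with some successor in Z. Already a fixed point.
Sat(EG (busy | ready)) = {Err, Init, Send, Req}
E[busy U EG (busy | ready)]: least fixpoint, start Z0 = Sat(EG (busy | ready)) = {Err, Init, Send, Req}, add states in Sat(busy) with some successor in Z. Already a fixed point.
Sat(E[busy U EG (busy | ready)]) = {Err, Init, Send, Req}
Err ∈ Sat(E[busy U EG (busy | ready)]) = {Err, Init, Send, Req}, so the formula holds at Err.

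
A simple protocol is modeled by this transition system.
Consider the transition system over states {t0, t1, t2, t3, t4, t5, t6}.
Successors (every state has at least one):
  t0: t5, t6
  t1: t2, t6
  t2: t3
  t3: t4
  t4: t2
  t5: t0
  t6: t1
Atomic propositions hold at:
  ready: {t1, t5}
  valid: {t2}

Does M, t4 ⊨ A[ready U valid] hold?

A[ready U valid]: least fixpoint, start Z0 = Sat(valid) = {t2}, add states in Sat(ready) with every successor in Z. Already a fixed point.
Sat(A[ready U valid]) = {t2}
t4 ∉ Sat(A[ready U valid]) = {t2}, so the formula does not hold at t4.

No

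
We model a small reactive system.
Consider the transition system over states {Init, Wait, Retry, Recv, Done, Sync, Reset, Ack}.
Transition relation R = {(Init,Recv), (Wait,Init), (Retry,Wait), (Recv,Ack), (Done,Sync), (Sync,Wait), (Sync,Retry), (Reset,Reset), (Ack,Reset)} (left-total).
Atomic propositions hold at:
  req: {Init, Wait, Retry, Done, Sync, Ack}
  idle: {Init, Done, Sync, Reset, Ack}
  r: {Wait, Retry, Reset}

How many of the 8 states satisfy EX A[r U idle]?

7

A[r U idle]: least fixpoint, start Z0 = Sat(idle) = {Init, Done, Sync, Reset, Ack}, add states in Sat(r) with every successor in Z. Z1 = {Init, Wait, Done, Sync, Reset, Ack}; Z2 = {Init, Wait, Retry, Done, Sync, Reset, Ack}; fixed.
Sat(A[r U idle]) = {Init, Wait, Retry, Done, Sync, Reset, Ack}
Sat(EX A[r U idle]) = {s : some successor in {Init, Wait, Retry, Done, Sync, Reset, Ack}} = {Wait, Retry, Recv, Done, Sync, Reset, Ack}
|Sat(EX A[r U idle])| = |{Wait, Retry, Recv, Done, Sync, Reset, Ack}| = 7.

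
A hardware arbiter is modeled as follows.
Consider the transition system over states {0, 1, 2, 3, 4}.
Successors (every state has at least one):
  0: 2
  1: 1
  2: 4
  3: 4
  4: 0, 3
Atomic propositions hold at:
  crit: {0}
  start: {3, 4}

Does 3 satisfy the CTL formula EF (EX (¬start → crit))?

Sat(¬start) = {0, 1, 2}
Sat(¬start → crit) = {0, 3, 4}
Sat(EX (¬start → crit)) = {s : some successor in {0, 3, 4}} = {2, 3, 4}
EF (EX (¬start → crit)): least fixpoint, start Z0 = {2, 3, 4}, add states with some successor in Z. Z1 = {0, 2, 3, 4}; fixed.
Sat(EF (EX (¬start → crit))) = {0, 2, 3, 4}
3 ∈ Sat(EF (EX (¬start → crit))) = {0, 2, 3, 4}, so the formula holds at 3.

Yes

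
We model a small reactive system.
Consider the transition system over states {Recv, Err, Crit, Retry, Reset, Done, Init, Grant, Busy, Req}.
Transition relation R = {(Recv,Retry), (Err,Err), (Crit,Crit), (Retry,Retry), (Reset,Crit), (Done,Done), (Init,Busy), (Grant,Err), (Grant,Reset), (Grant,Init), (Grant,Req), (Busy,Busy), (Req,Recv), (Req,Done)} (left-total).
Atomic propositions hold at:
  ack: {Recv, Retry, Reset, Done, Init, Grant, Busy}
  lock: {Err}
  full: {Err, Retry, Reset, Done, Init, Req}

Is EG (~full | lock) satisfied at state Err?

Sat(~full) = {Recv, Crit, Grant, Busy}
Sat(~full | lock) = {Recv, Err, Crit, Grant, Busy}
EG (~full | lock): greatest fixpoint, start Z0 = {Recv, Err, Crit, Grant, Busy}, keep only states in Sat with some successor in Z. Z1 = {Err, Crit, Grant, Busy}; fixed.
Sat(EG (~full | lock)) = {Err, Crit, Grant, Busy}
Err ∈ Sat(EG (~full | lock)) = {Err, Crit, Grant, Busy}, so the formula holds at Err.

Yes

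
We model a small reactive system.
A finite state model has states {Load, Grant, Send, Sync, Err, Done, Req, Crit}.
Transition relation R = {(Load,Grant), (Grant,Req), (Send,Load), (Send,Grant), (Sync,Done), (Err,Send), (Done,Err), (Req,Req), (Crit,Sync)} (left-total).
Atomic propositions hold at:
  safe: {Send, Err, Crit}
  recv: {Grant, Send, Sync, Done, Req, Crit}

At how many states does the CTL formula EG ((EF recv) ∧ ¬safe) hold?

3

EF recv: least fixpoint, start Z0 = {Grant, Send, Sync, Done, Req, Crit}, add states with some successor in Z. Z1 = {Load, Grant, Send, Sync, Err, Done, Req, Crit}; fixed.
Sat(EF recv) = {Load, Grant, Send, Sync, Err, Done, Req, Crit}
Sat(¬safe) = {Load, Grant, Sync, Done, Req}
Sat((EF recv) ∧ ¬safe) = {Load, Grant, Sync, Done, Req}
EG ((EF recv) ∧ ¬safe): greatest fixpoint, start Z0 = {Load, Grant, Sync, Done, Req}, keep only states in Sat with some successor in Z. Z1 = {Load, Grant, Sync, Req}; Z2 = {Load, Grant, Req}; fixed.
Sat(EG ((EF recv) ∧ ¬safe)) = {Load, Grant, Req}
|Sat(EG ((EF recv) ∧ ¬safe))| = |{Load, Grant, Req}| = 3.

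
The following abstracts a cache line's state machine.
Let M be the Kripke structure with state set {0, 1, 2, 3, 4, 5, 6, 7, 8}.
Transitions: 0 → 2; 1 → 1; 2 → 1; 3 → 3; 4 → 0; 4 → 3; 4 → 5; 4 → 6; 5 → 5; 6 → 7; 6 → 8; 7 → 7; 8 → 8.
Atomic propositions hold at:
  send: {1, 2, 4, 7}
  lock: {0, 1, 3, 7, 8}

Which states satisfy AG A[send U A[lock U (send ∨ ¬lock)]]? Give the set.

{0, 1, 2, 5, 7}

Sat(¬lock) = {2, 4, 5, 6}
Sat(send ∨ ¬lock) = {1, 2, 4, 5, 6, 7}
A[lock U (send ∨ ¬lock)]: least fixpoint, start Z0 = Sat((send ∨ ¬lock)) = {1, 2, 4, 5, 6, 7}, add states in Sat(lock) with every successor in Z. Z1 = {0, 1, 2, 4, 5, 6, 7}; fixed.
Sat(A[lock U (send ∨ ¬lock)]) = {0, 1, 2, 4, 5, 6, 7}
A[send U A[lock U (send ∨ ¬lock)]]: least fixpoint, start Z0 = Sat(A[lock U (send ∨ ¬lock)]) = {0, 1, 2, 4, 5, 6, 7}, add states in Sat(send) with every successor in Z. Already a fixed point.
Sat(A[send U A[lock U (send ∨ ¬lock)]]) = {0, 1, 2, 4, 5, 6, 7}
AG A[send U A[lock U (send ∨ ¬lock)]]: greatest fixpoint, start Z0 = {0, 1, 2, 4, 5, 6, 7}, keep only states in Sat with every successor in Z. Z1 = {0, 1, 2, 5, 7}; fixed.
Sat(AG A[send U A[lock U (send ∨ ¬lock)]]) = {0, 1, 2, 5, 7}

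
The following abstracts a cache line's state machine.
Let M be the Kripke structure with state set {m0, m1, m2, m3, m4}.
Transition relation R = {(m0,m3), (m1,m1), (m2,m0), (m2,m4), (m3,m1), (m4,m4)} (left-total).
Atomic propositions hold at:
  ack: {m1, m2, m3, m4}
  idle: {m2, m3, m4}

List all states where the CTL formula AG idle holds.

{m4}

AG idle: greatest fixpoint, start Z0 = {m2, m3, m4}, keep only states in Sat with every successor in Z. Z1 = {m4}; fixed.
Sat(AG idle) = {m4}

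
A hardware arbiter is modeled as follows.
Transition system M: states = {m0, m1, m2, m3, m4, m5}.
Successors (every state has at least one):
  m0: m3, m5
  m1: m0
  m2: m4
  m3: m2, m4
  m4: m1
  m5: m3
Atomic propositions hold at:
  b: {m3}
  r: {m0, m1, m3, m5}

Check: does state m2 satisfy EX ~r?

Sat(~r) = {m2, m4}
Sat(EX ~r) = {s : some successor in {m2, m4}} = {m2, m3}
m2 ∈ Sat(EX ~r) = {m2, m3}, so the formula holds at m2.

Yes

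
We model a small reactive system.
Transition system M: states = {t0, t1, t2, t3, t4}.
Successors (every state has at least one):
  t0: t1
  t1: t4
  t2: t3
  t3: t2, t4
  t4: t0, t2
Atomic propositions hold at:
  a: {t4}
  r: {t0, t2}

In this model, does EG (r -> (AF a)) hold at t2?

No

AF a: least fixpoint, start Z0 = {t4}, add states with every successor in Z. Z1 = {t1, t4}; Z2 = {t0, t1, t4}; fixed.
Sat(AF a) = {t0, t1, t4}
Sat(r -> (AF a)) = {t0, t1, t3, t4}
EG (r -> (AF a)): greatest fixpoint, start Z0 = {t0, t1, t3, t4}, keep only states in Sat with some successor in Z. Already a fixed point.
Sat(EG (r -> (AF a))) = {t0, t1, t3, t4}
t2 ∉ Sat(EG (r -> (AF a))) = {t0, t1, t3, t4}, so the formula does not hold at t2.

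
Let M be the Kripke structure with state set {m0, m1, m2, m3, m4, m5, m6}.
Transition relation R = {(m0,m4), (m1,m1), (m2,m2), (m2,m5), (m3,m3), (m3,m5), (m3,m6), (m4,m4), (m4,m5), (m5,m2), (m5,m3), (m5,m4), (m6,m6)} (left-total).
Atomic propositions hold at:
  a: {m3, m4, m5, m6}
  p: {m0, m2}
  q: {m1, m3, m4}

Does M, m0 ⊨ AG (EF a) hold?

EF a: least fixpoint, start Z0 = {m3, m4, m5, m6}, add states with some successor in Z. Z1 = {m0, m2, m3, m4, m5, m6}; fixed.
Sat(EF a) = {m0, m2, m3, m4, m5, m6}
AG (EF a): greatest fixpoint, start Z0 = {m0, m2, m3, m4, m5, m6}, keep only states in Sat with every successor in Z. Already a fixed point.
Sat(AG (EF a)) = {m0, m2, m3, m4, m5, m6}
m0 ∈ Sat(AG (EF a)) = {m0, m2, m3, m4, m5, m6}, so the formula holds at m0.

Yes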